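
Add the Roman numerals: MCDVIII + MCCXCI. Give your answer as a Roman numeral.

MCDVIII = 1408
MCCXCI = 1291
1408 + 1291 = 2699

MMDCXCIX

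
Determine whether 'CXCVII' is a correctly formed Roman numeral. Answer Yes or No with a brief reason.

'CXCVII': Check the rules: uses only the symbols I, V, X, L, C, D, M; no symbol is repeated more than three times in a row; V, L and D each appear at most once; the only place a smaller symbol precedes a larger one is the allowed subtractive pair XC, the symbol right after such a pair (if any) is smaller than the pair's first symbol, and otherwise the values never increase from left to right. Value: C (100) + XC (90) + V (5) + I (1) + I (1) = 197. So it is a valid standard Roman numeral.

Yes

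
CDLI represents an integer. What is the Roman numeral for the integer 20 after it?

CDLI = 451
451 + 20 = 471

CDLXXI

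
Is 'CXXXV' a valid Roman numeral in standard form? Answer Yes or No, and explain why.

'CXXXV': Check the rules: uses only the symbols I, V, X, L, C, D, M; no symbol is repeated more than three times in a row; V, L and D each appear at most once; no smaller symbol precedes a larger one (values never increase from left to right). Value: C (100) + X (10) + X (10) + X (10) + V (5) = 135. So it is a valid standard Roman numeral.

Yes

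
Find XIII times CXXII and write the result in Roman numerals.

XIII = 13
CXXII = 122
13 × 122 = 1586

MDLXXXVI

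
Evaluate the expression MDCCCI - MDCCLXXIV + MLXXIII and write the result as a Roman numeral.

MDCCCI = 1801, MDCCLXXIV = 1774, MLXXIII = 1073
1801 - 1774 = 27
27 + 1073 = 1100

MC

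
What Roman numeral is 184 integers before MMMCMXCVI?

MMMCMXCVI = 3996
3996 - 184 = 3812

MMMDCCCXII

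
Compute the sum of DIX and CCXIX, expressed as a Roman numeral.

DIX = 509
CCXIX = 219
509 + 219 = 728

DCCXXVIII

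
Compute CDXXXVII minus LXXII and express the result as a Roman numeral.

CDXXXVII = 437
LXXII = 72
437 - 72 = 365

CCCLXV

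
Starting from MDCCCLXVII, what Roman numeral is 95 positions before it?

MDCCCLXVII = 1867
1867 - 95 = 1772

MDCCLXXII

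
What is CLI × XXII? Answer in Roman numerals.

CLI = 151
XXII = 22
151 × 22 = 3322

MMMCCCXXII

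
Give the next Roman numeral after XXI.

XXI = 21, so the next integer is 21 + 1 = 22

XXII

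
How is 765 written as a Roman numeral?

Convert 765 to Roman numerals:
  765 contains 1×500 (D)
  265 contains 2×100 (CC)
  65 contains 1×50 (L)
  15 contains 1×10 (X)
  5 contains 1×5 (V)

DCCLXV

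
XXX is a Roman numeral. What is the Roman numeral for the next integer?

XXX = 30, so the next integer is 30 + 1 = 31

XXXI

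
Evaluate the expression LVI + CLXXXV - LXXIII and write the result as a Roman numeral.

LVI = 56, CLXXXV = 185, LXXIII = 73
56 + 185 = 241
241 - 73 = 168

CLXVIII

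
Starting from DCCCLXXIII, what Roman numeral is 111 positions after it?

DCCCLXXIII = 873
873 + 111 = 984

CMLXXXIV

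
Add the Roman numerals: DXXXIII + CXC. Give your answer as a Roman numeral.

DXXXIII = 533
CXC = 190
533 + 190 = 723

DCCXXIII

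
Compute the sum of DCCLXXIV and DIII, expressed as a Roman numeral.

DCCLXXIV = 774
DIII = 503
774 + 503 = 1277

MCCLXXVII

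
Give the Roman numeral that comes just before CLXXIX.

CLXXIX = 179; previous is 178

CLXXVIII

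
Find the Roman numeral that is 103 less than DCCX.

DCCX = 710
710 - 103 = 607

DCVII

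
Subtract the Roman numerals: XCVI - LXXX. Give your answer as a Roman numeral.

XCVI = 96
LXXX = 80
96 - 80 = 16

XVI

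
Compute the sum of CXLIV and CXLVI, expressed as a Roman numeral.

CXLIV = 144
CXLVI = 146
144 + 146 = 290

CCXC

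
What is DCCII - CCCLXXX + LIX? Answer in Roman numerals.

DCCII = 702, CCCLXXX = 380, LIX = 59
702 - 380 = 322
322 + 59 = 381

CCCLXXXI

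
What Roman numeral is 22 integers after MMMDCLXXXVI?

MMMDCLXXXVI = 3686
3686 + 22 = 3708

MMMDCCVIII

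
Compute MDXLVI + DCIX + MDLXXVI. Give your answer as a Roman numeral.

MDXLVI = 1546, DCIX = 609, MDLXXVI = 1576
1546 + 609 = 2155
2155 + 1576 = 3731

MMMDCCXXXI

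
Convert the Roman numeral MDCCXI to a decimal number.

MDCCXI: M=1000, D=500, C=100, C=100, X=10, I=1
1000 + 500 + 100 + 100 + 10 + 1 = 1711

1711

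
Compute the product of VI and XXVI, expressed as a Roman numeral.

VI = 6
XXVI = 26
6 × 26 = 156

CLVI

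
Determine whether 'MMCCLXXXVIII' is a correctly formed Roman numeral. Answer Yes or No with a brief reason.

'MMCCLXXXVIII': Check the rules: uses only the symbols I, V, X, L, C, D, M; no symbol is repeated more than three times in a row; V, L and D each appear at most once; no smaller symbol precedes a larger one (values never increase from left to right). Value: M (1000) + M (1000) + C (100) + C (100) + L (50) + X (10) + X (10) + X (10) + V (5) + I (1) + I (1) + I (1) = 2288. So it is a valid standard Roman numeral.

Yes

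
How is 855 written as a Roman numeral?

Convert 855 to Roman numerals:
  855 contains 1×500 (D)
  355 contains 3×100 (CCC)
  55 contains 1×50 (L)
  5 contains 1×5 (V)

DCCCLV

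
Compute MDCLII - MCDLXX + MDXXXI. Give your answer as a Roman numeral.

MDCLII = 1652, MCDLXX = 1470, MDXXXI = 1531
1652 - 1470 = 182
182 + 1531 = 1713

MDCCXIII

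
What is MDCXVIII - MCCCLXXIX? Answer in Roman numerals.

MDCXVIII = 1618
MCCCLXXIX = 1379
1618 - 1379 = 239

CCXXXIX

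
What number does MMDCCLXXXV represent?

MMDCCLXXXV: M=1000, M=1000, D=500, C=100, C=100, L=50, X=10, X=10, X=10, V=5
1000 + 1000 + 500 + 100 + 100 + 50 + 10 + 10 + 10 + 5 = 2785

2785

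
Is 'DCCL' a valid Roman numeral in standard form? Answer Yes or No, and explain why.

'DCCL': Check the rules: uses only the symbols I, V, X, L, C, D, M; no symbol is repeated more than three times in a row; V, L and D each appear at most once; no smaller symbol precedes a larger one (values never increase from left to right). Value: D (500) + C (100) + C (100) + L (50) = 750. So it is a valid standard Roman numeral.

Yes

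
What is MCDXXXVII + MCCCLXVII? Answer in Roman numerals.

MCDXXXVII = 1437
MCCCLXVII = 1367
1437 + 1367 = 2804

MMDCCCIV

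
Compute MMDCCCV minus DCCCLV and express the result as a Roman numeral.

MMDCCCV = 2805
DCCCLV = 855
2805 - 855 = 1950

MCML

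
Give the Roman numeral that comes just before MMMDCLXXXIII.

MMMDCLXXXIII = 3683; previous is 3682

MMMDCLXXXII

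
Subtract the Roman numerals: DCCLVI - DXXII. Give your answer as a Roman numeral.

DCCLVI = 756
DXXII = 522
756 - 522 = 234

CCXXXIV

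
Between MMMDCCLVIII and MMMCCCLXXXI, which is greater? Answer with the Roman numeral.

MMMDCCLVIII = 3758
MMMCCCLXXXI = 3381
3758 is larger

MMMDCCLVIII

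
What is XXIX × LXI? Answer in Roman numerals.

XXIX = 29
LXI = 61
29 × 61 = 1769

MDCCLXIX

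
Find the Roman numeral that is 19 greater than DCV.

DCV = 605
605 + 19 = 624

DCXXIV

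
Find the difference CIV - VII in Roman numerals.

CIV = 104
VII = 7
104 - 7 = 97

XCVII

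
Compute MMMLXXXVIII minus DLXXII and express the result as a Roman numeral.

MMMLXXXVIII = 3088
DLXXII = 572
3088 - 572 = 2516

MMDXVI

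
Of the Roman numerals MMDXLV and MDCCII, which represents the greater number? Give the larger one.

MMDXLV = 2545
MDCCII = 1702
2545 is larger

MMDXLV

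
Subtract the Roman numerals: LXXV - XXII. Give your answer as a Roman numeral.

LXXV = 75
XXII = 22
75 - 22 = 53

LIII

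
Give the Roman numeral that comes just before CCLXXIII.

CCLXXIII = 273; previous is 272

CCLXXII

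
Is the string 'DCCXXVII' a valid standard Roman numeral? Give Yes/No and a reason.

'DCCXXVII': Check the rules: uses only the symbols I, V, X, L, C, D, M; no symbol is repeated more than three times in a row; V, L and D each appear at most once; no smaller symbol precedes a larger one (values never increase from left to right). Value: D (500) + C (100) + C (100) + X (10) + X (10) + V (5) + I (1) + I (1) = 727. So it is a valid standard Roman numeral.

Yes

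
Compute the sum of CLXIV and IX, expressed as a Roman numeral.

CLXIV = 164
IX = 9
164 + 9 = 173

CLXXIII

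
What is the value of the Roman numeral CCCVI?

CCCVI: C=100, C=100, C=100, V=5, I=1
100 + 100 + 100 + 5 + 1 = 306

306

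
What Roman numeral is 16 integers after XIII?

XIII = 13
13 + 16 = 29

XXIX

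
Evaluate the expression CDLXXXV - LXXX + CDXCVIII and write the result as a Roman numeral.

CDLXXXV = 485, LXXX = 80, CDXCVIII = 498
485 - 80 = 405
405 + 498 = 903

CMIII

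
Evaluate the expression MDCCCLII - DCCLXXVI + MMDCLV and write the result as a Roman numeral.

MDCCCLII = 1852, DCCLXXVI = 776, MMDCLV = 2655
1852 - 776 = 1076
1076 + 2655 = 3731

MMMDCCXXXI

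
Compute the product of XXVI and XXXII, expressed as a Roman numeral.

XXVI = 26
XXXII = 32
26 × 32 = 832

DCCCXXXII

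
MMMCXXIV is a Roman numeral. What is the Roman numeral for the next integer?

MMMCXXIV = 3124; next is 3125

MMMCXXV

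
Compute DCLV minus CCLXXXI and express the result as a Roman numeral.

DCLV = 655
CCLXXXI = 281
655 - 281 = 374

CCCLXXIV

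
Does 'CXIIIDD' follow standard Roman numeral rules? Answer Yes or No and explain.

'CXIIIDD': D should not appear more than once

No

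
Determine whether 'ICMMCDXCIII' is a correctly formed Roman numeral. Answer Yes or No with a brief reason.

'ICMMCDXCIII': Invalid subtractive combination: IC

No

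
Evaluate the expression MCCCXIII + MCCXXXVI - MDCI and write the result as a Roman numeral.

MCCCXIII = 1313, MCCXXXVI = 1236, MDCI = 1601
1313 + 1236 = 2549
2549 - 1601 = 948

CMXLVIII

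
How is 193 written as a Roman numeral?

Convert 193 to Roman numerals:
  193 contains 1×100 (C)
  93 contains 1×90 (XC)
  3 contains 3×1 (III)

CXCIII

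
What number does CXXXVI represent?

CXXXVI: C=100, X=10, X=10, X=10, V=5, I=1
100 + 10 + 10 + 10 + 5 + 1 = 136

136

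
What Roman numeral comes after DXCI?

DXCI = 591; next is 592

DXCII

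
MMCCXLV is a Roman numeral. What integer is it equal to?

MMCCXLV: M=1000, M=1000, C=100, C=100, XL=40, V=5
1000 + 1000 + 100 + 100 + 40 + 5 = 2245

2245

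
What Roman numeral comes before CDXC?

CDXC = 490, so the previous integer is 490 - 1 = 489

CDLXXXIX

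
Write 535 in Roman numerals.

Convert 535 to Roman numerals:
  535 contains 1×500 (D)
  35 contains 3×10 (XXX)
  5 contains 1×5 (V)

DXXXV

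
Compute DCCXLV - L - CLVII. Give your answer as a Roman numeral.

DCCXLV = 745, L = 50, CLVII = 157
745 - 50 = 695
695 - 157 = 538

DXXXVIII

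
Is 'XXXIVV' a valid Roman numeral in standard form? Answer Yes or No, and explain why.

'XXXIVV': V should not appear more than once

No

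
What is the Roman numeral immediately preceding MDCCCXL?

MDCCCXL = 1840; previous is 1839

MDCCCXXXIX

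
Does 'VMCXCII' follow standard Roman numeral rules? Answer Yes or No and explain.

'VMCXCII': Invalid subtractive combination: VM

No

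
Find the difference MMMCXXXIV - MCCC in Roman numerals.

MMMCXXXIV = 3134
MCCC = 1300
3134 - 1300 = 1834

MDCCCXXXIV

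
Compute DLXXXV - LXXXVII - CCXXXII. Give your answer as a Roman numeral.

DLXXXV = 585, LXXXVII = 87, CCXXXII = 232
585 - 87 = 498
498 - 232 = 266

CCLXVI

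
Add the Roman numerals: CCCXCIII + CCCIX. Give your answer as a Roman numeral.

CCCXCIII = 393
CCCIX = 309
393 + 309 = 702

DCCII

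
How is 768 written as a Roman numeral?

Convert 768 to Roman numerals:
  768 contains 1×500 (D)
  268 contains 2×100 (CC)
  68 contains 1×50 (L)
  18 contains 1×10 (X)
  8 contains 1×5 (V)
  3 contains 3×1 (III)

DCCLXVIII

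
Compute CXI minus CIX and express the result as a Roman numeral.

CXI = 111
CIX = 109
111 - 109 = 2

II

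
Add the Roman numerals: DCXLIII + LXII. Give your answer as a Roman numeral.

DCXLIII = 643
LXII = 62
643 + 62 = 705

DCCV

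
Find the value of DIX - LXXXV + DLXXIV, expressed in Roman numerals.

DIX = 509, LXXXV = 85, DLXXIV = 574
509 - 85 = 424
424 + 574 = 998

CMXCVIII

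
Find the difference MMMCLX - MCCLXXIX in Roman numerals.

MMMCLX = 3160
MCCLXXIX = 1279
3160 - 1279 = 1881

MDCCCLXXXI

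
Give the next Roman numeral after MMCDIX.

MMCDIX = 2409; next is 2410

MMCDX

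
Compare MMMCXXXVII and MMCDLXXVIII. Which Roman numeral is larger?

MMMCXXXVII = 3137
MMCDLXXVIII = 2478
3137 is larger

MMMCXXXVII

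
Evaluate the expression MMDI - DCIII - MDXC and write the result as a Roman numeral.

MMDI = 2501, DCIII = 603, MDXC = 1590
2501 - 603 = 1898
1898 - 1590 = 308

CCCVIII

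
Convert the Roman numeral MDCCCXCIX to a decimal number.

MDCCCXCIX: M=1000, D=500, C=100, C=100, C=100, XC=90, IX=9
1000 + 500 + 100 + 100 + 100 + 90 + 9 = 1899

1899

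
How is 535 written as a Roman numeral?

Convert 535 to Roman numerals:
  535 contains 1×500 (D)
  35 contains 3×10 (XXX)
  5 contains 1×5 (V)

DXXXV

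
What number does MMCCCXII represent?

MMCCCXII: M=1000, M=1000, C=100, C=100, C=100, X=10, I=1, I=1
1000 + 1000 + 100 + 100 + 100 + 10 + 1 + 1 = 2312

2312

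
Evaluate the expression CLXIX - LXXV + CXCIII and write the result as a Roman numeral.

CLXIX = 169, LXXV = 75, CXCIII = 193
169 - 75 = 94
94 + 193 = 287

CCLXXXVII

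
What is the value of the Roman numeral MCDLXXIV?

MCDLXXIV: M=1000, CD=400, L=50, X=10, X=10, IV=4
1000 + 400 + 50 + 10 + 10 + 4 = 1474

1474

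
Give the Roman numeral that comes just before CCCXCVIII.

CCCXCVIII = 398; previous is 397

CCCXCVII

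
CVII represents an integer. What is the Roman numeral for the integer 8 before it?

CVII = 107
107 - 8 = 99

XCIX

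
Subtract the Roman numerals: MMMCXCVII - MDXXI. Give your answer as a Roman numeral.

MMMCXCVII = 3197
MDXXI = 1521
3197 - 1521 = 1676

MDCLXXVI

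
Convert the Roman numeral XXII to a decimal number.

XXII: X=10, X=10, I=1, I=1
10 + 10 + 1 + 1 = 22

22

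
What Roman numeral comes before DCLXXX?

DCLXXX = 680; previous is 679

DCLXXIX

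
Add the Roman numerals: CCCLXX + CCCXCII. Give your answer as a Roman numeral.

CCCLXX = 370
CCCXCII = 392
370 + 392 = 762

DCCLXII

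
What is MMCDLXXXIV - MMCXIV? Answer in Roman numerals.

MMCDLXXXIV = 2484
MMCXIV = 2114
2484 - 2114 = 370

CCCLXX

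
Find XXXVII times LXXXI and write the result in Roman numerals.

XXXVII = 37
LXXXI = 81
37 × 81 = 2997

MMCMXCVII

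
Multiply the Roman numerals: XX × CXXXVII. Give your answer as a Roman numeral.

XX = 20
CXXXVII = 137
20 × 137 = 2740

MMDCCXL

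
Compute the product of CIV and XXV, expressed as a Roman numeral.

CIV = 104
XXV = 25
104 × 25 = 2600

MMDC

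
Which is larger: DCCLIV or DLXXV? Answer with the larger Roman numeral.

DCCLIV = 754
DLXXV = 575
754 is larger

DCCLIV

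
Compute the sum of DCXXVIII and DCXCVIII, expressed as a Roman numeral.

DCXXVIII = 628
DCXCVIII = 698
628 + 698 = 1326

MCCCXXVI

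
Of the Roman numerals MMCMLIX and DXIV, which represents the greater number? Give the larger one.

MMCMLIX = 2959
DXIV = 514
2959 is larger

MMCMLIX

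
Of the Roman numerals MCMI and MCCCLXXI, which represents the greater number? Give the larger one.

MCMI = 1901
MCCCLXXI = 1371
1901 is larger

MCMI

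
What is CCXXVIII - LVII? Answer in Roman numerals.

CCXXVIII = 228
LVII = 57
228 - 57 = 171

CLXXI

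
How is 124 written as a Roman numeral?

Convert 124 to Roman numerals:
  124 contains 1×100 (C)
  24 contains 2×10 (XX)
  4 contains 1×4 (IV)

CXXIV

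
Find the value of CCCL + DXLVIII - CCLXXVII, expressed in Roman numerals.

CCCL = 350, DXLVIII = 548, CCLXXVII = 277
350 + 548 = 898
898 - 277 = 621

DCXXI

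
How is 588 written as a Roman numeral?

Convert 588 to Roman numerals:
  588 contains 1×500 (D)
  88 contains 1×50 (L)
  38 contains 3×10 (XXX)
  8 contains 1×5 (V)
  3 contains 3×1 (III)

DLXXXVIII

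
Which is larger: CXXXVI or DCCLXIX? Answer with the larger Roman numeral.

CXXXVI = 136
DCCLXIX = 769
769 is larger

DCCLXIX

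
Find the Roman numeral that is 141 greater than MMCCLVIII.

MMCCLVIII = 2258
2258 + 141 = 2399

MMCCCXCIX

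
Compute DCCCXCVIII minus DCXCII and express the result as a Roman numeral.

DCCCXCVIII = 898
DCXCII = 692
898 - 692 = 206

CCVI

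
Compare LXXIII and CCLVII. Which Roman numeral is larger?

LXXIII = 73
CCLVII = 257
257 is larger

CCLVII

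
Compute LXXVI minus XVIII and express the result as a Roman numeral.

LXXVI = 76
XVIII = 18
76 - 18 = 58

LVIII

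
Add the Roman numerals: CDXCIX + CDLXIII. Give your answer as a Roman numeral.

CDXCIX = 499
CDLXIII = 463
499 + 463 = 962

CMLXII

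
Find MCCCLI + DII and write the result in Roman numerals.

MCCCLI = 1351
DII = 502
1351 + 502 = 1853

MDCCCLIII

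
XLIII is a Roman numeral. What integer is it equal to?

XLIII: XL=40, I=1, I=1, I=1
40 + 1 + 1 + 1 = 43

43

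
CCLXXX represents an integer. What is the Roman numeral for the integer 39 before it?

CCLXXX = 280
280 - 39 = 241

CCXLI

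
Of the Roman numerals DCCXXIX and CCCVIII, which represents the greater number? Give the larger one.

DCCXXIX = 729
CCCVIII = 308
729 is larger

DCCXXIX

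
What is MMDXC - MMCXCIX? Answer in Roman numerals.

MMDXC = 2590
MMCXCIX = 2199
2590 - 2199 = 391

CCCXCI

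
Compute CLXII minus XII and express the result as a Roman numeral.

CLXII = 162
XII = 12
162 - 12 = 150

CL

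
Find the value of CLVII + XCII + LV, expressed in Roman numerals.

CLVII = 157, XCII = 92, LV = 55
157 + 92 = 249
249 + 55 = 304

CCCIV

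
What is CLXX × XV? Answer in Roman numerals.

CLXX = 170
XV = 15
170 × 15 = 2550

MMDL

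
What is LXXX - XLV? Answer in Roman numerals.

LXXX = 80
XLV = 45
80 - 45 = 35

XXXV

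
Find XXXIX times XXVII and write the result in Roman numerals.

XXXIX = 39
XXVII = 27
39 × 27 = 1053

MLIII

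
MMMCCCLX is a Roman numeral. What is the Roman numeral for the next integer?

MMMCCCLX = 3360, so the next integer is 3360 + 1 = 3361

MMMCCCLXI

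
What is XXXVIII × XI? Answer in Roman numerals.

XXXVIII = 38
XI = 11
38 × 11 = 418

CDXVIII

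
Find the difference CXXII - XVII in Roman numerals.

CXXII = 122
XVII = 17
122 - 17 = 105

CV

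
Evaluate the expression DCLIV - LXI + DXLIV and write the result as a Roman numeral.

DCLIV = 654, LXI = 61, DXLIV = 544
654 - 61 = 593
593 + 544 = 1137

MCXXXVII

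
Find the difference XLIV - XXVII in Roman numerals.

XLIV = 44
XXVII = 27
44 - 27 = 17

XVII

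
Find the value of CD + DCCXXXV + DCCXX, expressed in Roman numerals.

CD = 400, DCCXXXV = 735, DCCXX = 720
400 + 735 = 1135
1135 + 720 = 1855

MDCCCLV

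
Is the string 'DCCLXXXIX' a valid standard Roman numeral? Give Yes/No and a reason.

'DCCLXXXIX': Check the rules: uses only the symbols I, V, X, L, C, D, M; no symbol is repeated more than three times in a row; V, L and D each appear at most once; the only place a smaller symbol precedes a larger one is the allowed subtractive pair IX, the symbol right after such a pair (if any) is smaller than the pair's first symbol, and otherwise the values never increase from left to right. Value: D (500) + C (100) + C (100) + L (50) + X (10) + X (10) + X (10) + IX (9) = 789. So it is a valid standard Roman numeral.

Yes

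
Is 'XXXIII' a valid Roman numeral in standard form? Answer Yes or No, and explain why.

'XXXIII': Check the rules: uses only the symbols I, V, X, L, C, D, M; no symbol is repeated more than three times in a row; V, L and D each appear at most once; no smaller symbol precedes a larger one (values never increase from left to right). Value: X (10) + X (10) + X (10) + I (1) + I (1) + I (1) = 33. So it is a valid standard Roman numeral.

Yes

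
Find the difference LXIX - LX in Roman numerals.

LXIX = 69
LX = 60
69 - 60 = 9

IX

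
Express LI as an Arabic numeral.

LI: L=50, I=1
50 + 1 = 51

51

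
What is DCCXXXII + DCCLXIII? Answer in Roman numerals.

DCCXXXII = 732
DCCLXIII = 763
732 + 763 = 1495

MCDXCV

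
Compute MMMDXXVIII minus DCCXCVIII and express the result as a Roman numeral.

MMMDXXVIII = 3528
DCCXCVIII = 798
3528 - 798 = 2730

MMDCCXXX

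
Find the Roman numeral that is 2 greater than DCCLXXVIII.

DCCLXXVIII = 778
778 + 2 = 780

DCCLXXX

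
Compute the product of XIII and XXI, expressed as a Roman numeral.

XIII = 13
XXI = 21
13 × 21 = 273

CCLXXIII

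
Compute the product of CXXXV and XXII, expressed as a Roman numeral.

CXXXV = 135
XXII = 22
135 × 22 = 2970

MMCMLXX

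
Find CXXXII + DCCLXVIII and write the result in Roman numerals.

CXXXII = 132
DCCLXVIII = 768
132 + 768 = 900

CM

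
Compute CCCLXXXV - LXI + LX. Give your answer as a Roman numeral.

CCCLXXXV = 385, LXI = 61, LX = 60
385 - 61 = 324
324 + 60 = 384

CCCLXXXIV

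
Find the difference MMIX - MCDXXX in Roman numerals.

MMIX = 2009
MCDXXX = 1430
2009 - 1430 = 579

DLXXIX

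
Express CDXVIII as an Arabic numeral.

CDXVIII: CD=400, X=10, V=5, I=1, I=1, I=1
400 + 10 + 5 + 1 + 1 + 1 = 418

418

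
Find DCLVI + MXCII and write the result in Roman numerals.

DCLVI = 656
MXCII = 1092
656 + 1092 = 1748

MDCCXLVIII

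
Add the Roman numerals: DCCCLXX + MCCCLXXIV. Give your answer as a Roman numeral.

DCCCLXX = 870
MCCCLXXIV = 1374
870 + 1374 = 2244

MMCCXLIV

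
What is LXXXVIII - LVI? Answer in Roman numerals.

LXXXVIII = 88
LVI = 56
88 - 56 = 32

XXXII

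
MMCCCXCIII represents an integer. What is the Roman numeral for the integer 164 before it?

MMCCCXCIII = 2393
2393 - 164 = 2229

MMCCXXIX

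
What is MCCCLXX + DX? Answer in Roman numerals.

MCCCLXX = 1370
DX = 510
1370 + 510 = 1880

MDCCCLXXX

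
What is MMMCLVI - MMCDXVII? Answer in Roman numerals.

MMMCLVI = 3156
MMCDXVII = 2417
3156 - 2417 = 739

DCCXXXIX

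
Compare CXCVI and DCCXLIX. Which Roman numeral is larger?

CXCVI = 196
DCCXLIX = 749
749 is larger

DCCXLIX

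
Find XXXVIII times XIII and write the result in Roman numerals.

XXXVIII = 38
XIII = 13
38 × 13 = 494

CDXCIV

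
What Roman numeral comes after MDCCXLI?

MDCCXLI = 1741; next is 1742

MDCCXLII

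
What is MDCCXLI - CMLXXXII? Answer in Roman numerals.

MDCCXLI = 1741
CMLXXXII = 982
1741 - 982 = 759

DCCLIX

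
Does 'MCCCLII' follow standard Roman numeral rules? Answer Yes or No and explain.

'MCCCLII': Check the rules: uses only the symbols I, V, X, L, C, D, M; no symbol is repeated more than three times in a row; V, L and D each appear at most once; no smaller symbol precedes a larger one (values never increase from left to right). Value: M (1000) + C (100) + C (100) + C (100) + L (50) + I (1) + I (1) = 1352. So it is a valid standard Roman numeral.

Yes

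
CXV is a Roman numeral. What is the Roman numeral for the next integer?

CXV = 115, so the next integer is 115 + 1 = 116

CXVI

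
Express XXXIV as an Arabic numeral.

XXXIV: X=10, X=10, X=10, IV=4
10 + 10 + 10 + 4 = 34

34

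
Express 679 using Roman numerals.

Convert 679 to Roman numerals:
  679 contains 1×500 (D)
  179 contains 1×100 (C)
  79 contains 1×50 (L)
  29 contains 2×10 (XX)
  9 contains 1×9 (IX)

DCLXXIX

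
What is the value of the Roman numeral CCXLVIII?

CCXLVIII: C=100, C=100, XL=40, V=5, I=1, I=1, I=1
100 + 100 + 40 + 5 + 1 + 1 + 1 = 248

248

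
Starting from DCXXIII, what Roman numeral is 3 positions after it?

DCXXIII = 623
623 + 3 = 626

DCXXVI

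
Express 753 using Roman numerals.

Convert 753 to Roman numerals:
  753 contains 1×500 (D)
  253 contains 2×100 (CC)
  53 contains 1×50 (L)
  3 contains 3×1 (III)

DCCLIII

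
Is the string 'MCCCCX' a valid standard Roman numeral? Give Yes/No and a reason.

'MCCCCX': More than 3 consecutive C's

No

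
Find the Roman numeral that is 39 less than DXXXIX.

DXXXIX = 539
539 - 39 = 500

D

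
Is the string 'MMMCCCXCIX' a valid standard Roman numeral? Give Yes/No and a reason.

'MMMCCCXCIX': Check the rules: uses only the symbols I, V, X, L, C, D, M; no symbol is repeated more than three times in a row; V, L and D each appear at most once; the only places a smaller symbol precedes a larger one are the allowed subtractive pairs XC, IX, the symbol right after such a pair (if any) is smaller than the pair's first symbol, and otherwise the values never increase from left to right. Value: M (1000) + M (1000) + M (1000) + C (100) + C (100) + C (100) + XC (90) + IX (9) = 3399. So it is a valid standard Roman numeral.

Yes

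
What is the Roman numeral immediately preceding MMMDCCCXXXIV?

MMMDCCCXXXIV = 3834, so the previous integer is 3834 - 1 = 3833

MMMDCCCXXXIII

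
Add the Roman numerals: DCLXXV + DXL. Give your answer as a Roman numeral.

DCLXXV = 675
DXL = 540
675 + 540 = 1215

MCCXV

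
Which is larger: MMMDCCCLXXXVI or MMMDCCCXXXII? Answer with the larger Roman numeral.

MMMDCCCLXXXVI = 3886
MMMDCCCXXXII = 3832
3886 is larger

MMMDCCCLXXXVI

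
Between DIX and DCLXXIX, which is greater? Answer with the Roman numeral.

DIX = 509
DCLXXIX = 679
679 is larger

DCLXXIX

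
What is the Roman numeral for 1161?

Convert 1161 to Roman numerals:
  1161 contains 1×1000 (M)
  161 contains 1×100 (C)
  61 contains 1×50 (L)
  11 contains 1×10 (X)
  1 contains 1×1 (I)

MCLXI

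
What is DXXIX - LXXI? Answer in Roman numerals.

DXXIX = 529
LXXI = 71
529 - 71 = 458

CDLVIII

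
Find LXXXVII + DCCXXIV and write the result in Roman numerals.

LXXXVII = 87
DCCXXIV = 724
87 + 724 = 811

DCCCXI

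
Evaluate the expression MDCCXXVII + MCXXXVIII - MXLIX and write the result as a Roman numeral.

MDCCXXVII = 1727, MCXXXVIII = 1138, MXLIX = 1049
1727 + 1138 = 2865
2865 - 1049 = 1816

MDCCCXVI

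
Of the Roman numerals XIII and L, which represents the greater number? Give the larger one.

XIII = 13
L = 50
50 is larger

L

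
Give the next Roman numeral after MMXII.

MMXII = 2012, so the next integer is 2012 + 1 = 2013

MMXIII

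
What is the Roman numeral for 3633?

Convert 3633 to Roman numerals:
  3633 contains 3×1000 (MMM)
  633 contains 1×500 (D)
  133 contains 1×100 (C)
  33 contains 3×10 (XXX)
  3 contains 3×1 (III)

MMMDCXXXIII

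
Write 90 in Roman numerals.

Convert 90 to Roman numerals:
  90 contains 1×90 (XC)

XC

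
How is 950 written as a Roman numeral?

Convert 950 to Roman numerals:
  950 contains 1×900 (CM)
  50 contains 1×50 (L)

CML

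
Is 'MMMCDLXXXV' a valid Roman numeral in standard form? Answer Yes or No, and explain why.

'MMMCDLXXXV': Check the rules: uses only the symbols I, V, X, L, C, D, M; no symbol is repeated more than three times in a row; V, L and D each appear at most once; the only place a smaller symbol precedes a larger one is the allowed subtractive pair CD, the symbol right after such a pair (if any) is smaller than the pair's first symbol, and otherwise the values never increase from left to right. Value: M (1000) + M (1000) + M (1000) + CD (400) + L (50) + X (10) + X (10) + X (10) + V (5) = 3485. So it is a valid standard Roman numeral.

Yes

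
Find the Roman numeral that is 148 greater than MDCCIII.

MDCCIII = 1703
1703 + 148 = 1851

MDCCCLI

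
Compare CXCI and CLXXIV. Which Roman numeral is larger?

CXCI = 191
CLXXIV = 174
191 is larger

CXCI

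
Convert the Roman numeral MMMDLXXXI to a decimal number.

MMMDLXXXI: M=1000, M=1000, M=1000, D=500, L=50, X=10, X=10, X=10, I=1
1000 + 1000 + 1000 + 500 + 50 + 10 + 10 + 10 + 1 = 3581

3581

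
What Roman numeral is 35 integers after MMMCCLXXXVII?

MMMCCLXXXVII = 3287
3287 + 35 = 3322

MMMCCCXXII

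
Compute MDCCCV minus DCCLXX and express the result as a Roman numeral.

MDCCCV = 1805
DCCLXX = 770
1805 - 770 = 1035

MXXXV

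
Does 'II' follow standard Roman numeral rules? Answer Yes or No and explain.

'II': Check the rules: uses only the symbols I, V, X, L, C, D, M; no symbol is repeated more than three times in a row; V, L and D each appear at most once; no smaller symbol precedes a larger one (values never increase from left to right). Value: I (1) + I (1) = 2. So it is a valid standard Roman numeral.

Yes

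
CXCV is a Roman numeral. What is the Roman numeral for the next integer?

CXCV = 195; next is 196

CXCVI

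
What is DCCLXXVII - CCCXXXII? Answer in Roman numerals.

DCCLXXVII = 777
CCCXXXII = 332
777 - 332 = 445

CDXLV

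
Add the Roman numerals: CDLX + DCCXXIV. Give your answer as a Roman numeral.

CDLX = 460
DCCXXIV = 724
460 + 724 = 1184

MCLXXXIV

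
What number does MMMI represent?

MMMI: M=1000, M=1000, M=1000, I=1
1000 + 1000 + 1000 + 1 = 3001

3001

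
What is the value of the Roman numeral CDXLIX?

CDXLIX: CD=400, XL=40, IX=9
400 + 40 + 9 = 449

449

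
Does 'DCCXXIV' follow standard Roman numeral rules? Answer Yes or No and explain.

'DCCXXIV': Check the rules: uses only the symbols I, V, X, L, C, D, M; no symbol is repeated more than three times in a row; V, L and D each appear at most once; the only place a smaller symbol precedes a larger one is the allowed subtractive pair IV, the symbol right after such a pair (if any) is smaller than the pair's first symbol, and otherwise the values never increase from left to right. Value: D (500) + C (100) + C (100) + X (10) + X (10) + IV (4) = 724. So it is a valid standard Roman numeral.

Yes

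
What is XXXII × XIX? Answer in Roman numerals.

XXXII = 32
XIX = 19
32 × 19 = 608

DCVIII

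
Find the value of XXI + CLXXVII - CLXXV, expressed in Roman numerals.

XXI = 21, CLXXVII = 177, CLXXV = 175
21 + 177 = 198
198 - 175 = 23

XXIII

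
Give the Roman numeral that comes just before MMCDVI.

MMCDVI = 2406; previous is 2405

MMCDV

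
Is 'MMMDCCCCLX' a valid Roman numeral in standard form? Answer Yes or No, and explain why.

'MMMDCCCCLX': More than 3 consecutive C's

No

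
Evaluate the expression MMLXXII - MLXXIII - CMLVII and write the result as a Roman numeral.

MMLXXII = 2072, MLXXIII = 1073, CMLVII = 957
2072 - 1073 = 999
999 - 957 = 42

XLII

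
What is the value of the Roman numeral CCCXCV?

CCCXCV: C=100, C=100, C=100, XC=90, V=5
100 + 100 + 100 + 90 + 5 = 395

395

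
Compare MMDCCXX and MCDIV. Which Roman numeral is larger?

MMDCCXX = 2720
MCDIV = 1404
2720 is larger

MMDCCXX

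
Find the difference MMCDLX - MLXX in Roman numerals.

MMCDLX = 2460
MLXX = 1070
2460 - 1070 = 1390

MCCCXC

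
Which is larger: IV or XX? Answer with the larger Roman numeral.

IV = 4
XX = 20
20 is larger

XX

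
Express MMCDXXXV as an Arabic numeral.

MMCDXXXV: M=1000, M=1000, CD=400, X=10, X=10, X=10, V=5
1000 + 1000 + 400 + 10 + 10 + 10 + 5 = 2435

2435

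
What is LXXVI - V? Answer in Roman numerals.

LXXVI = 76
V = 5
76 - 5 = 71

LXXI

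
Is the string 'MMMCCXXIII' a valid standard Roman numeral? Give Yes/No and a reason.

'MMMCCXXIII': Check the rules: uses only the symbols I, V, X, L, C, D, M; no symbol is repeated more than three times in a row; V, L and D each appear at most once; no smaller symbol precedes a larger one (values never increase from left to right). Value: M (1000) + M (1000) + M (1000) + C (100) + C (100) + X (10) + X (10) + I (1) + I (1) + I (1) = 3223. So it is a valid standard Roman numeral.

Yes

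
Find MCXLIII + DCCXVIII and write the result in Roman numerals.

MCXLIII = 1143
DCCXVIII = 718
1143 + 718 = 1861

MDCCCLXI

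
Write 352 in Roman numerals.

Convert 352 to Roman numerals:
  352 contains 3×100 (CCC)
  52 contains 1×50 (L)
  2 contains 2×1 (II)

CCCLII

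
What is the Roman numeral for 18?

Convert 18 to Roman numerals:
  18 contains 1×10 (X)
  8 contains 1×5 (V)
  3 contains 3×1 (III)

XVIII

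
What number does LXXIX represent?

LXXIX: L=50, X=10, X=10, IX=9
50 + 10 + 10 + 9 = 79

79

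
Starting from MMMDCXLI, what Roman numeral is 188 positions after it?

MMMDCXLI = 3641
3641 + 188 = 3829

MMMDCCCXXIX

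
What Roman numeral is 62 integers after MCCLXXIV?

MCCLXXIV = 1274
1274 + 62 = 1336

MCCCXXXVI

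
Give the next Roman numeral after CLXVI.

CLXVI = 166; next is 167

CLXVII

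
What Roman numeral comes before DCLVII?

DCLVII = 657, so the previous integer is 657 - 1 = 656

DCLVI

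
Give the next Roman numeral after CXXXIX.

CXXXIX = 139; next is 140

CXL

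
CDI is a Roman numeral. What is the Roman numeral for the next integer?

CDI = 401, so the next integer is 401 + 1 = 402

CDII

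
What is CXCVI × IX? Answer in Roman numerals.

CXCVI = 196
IX = 9
196 × 9 = 1764

MDCCLXIV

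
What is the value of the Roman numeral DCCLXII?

DCCLXII: D=500, C=100, C=100, L=50, X=10, I=1, I=1
500 + 100 + 100 + 50 + 10 + 1 + 1 = 762

762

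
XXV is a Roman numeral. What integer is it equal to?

XXV: X=10, X=10, V=5
10 + 10 + 5 = 25

25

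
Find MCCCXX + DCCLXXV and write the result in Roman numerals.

MCCCXX = 1320
DCCLXXV = 775
1320 + 775 = 2095

MMXCV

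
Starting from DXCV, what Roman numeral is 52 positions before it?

DXCV = 595
595 - 52 = 543

DXLIII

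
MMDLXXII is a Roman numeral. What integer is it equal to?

MMDLXXII: M=1000, M=1000, D=500, L=50, X=10, X=10, I=1, I=1
1000 + 1000 + 500 + 50 + 10 + 10 + 1 + 1 = 2572

2572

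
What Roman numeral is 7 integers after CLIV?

CLIV = 154
154 + 7 = 161

CLXI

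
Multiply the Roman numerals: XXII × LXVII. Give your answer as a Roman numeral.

XXII = 22
LXVII = 67
22 × 67 = 1474

MCDLXXIV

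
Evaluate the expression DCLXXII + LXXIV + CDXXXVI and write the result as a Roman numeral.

DCLXXII = 672, LXXIV = 74, CDXXXVI = 436
672 + 74 = 746
746 + 436 = 1182

MCLXXXII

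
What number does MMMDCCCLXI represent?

MMMDCCCLXI: M=1000, M=1000, M=1000, D=500, C=100, C=100, C=100, L=50, X=10, I=1
1000 + 1000 + 1000 + 500 + 100 + 100 + 100 + 50 + 10 + 1 = 3861

3861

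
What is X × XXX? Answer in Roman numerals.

X = 10
XXX = 30
10 × 30 = 300

CCC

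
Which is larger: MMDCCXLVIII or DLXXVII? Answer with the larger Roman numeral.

MMDCCXLVIII = 2748
DLXXVII = 577
2748 is larger

MMDCCXLVIII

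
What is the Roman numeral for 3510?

Convert 3510 to Roman numerals:
  3510 contains 3×1000 (MMM)
  510 contains 1×500 (D)
  10 contains 1×10 (X)

MMMDX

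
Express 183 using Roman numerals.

Convert 183 to Roman numerals:
  183 contains 1×100 (C)
  83 contains 1×50 (L)
  33 contains 3×10 (XXX)
  3 contains 3×1 (III)

CLXXXIII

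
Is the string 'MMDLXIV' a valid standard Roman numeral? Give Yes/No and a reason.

'MMDLXIV': Check the rules: uses only the symbols I, V, X, L, C, D, M; no symbol is repeated more than three times in a row; V, L and D each appear at most once; the only place a smaller symbol precedes a larger one is the allowed subtractive pair IV, the symbol right after such a pair (if any) is smaller than the pair's first symbol, and otherwise the values never increase from left to right. Value: M (1000) + M (1000) + D (500) + L (50) + X (10) + IV (4) = 2564. So it is a valid standard Roman numeral.

Yes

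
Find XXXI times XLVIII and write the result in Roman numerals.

XXXI = 31
XLVIII = 48
31 × 48 = 1488

MCDLXXXVIII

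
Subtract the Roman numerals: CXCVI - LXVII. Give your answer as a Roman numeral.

CXCVI = 196
LXVII = 67
196 - 67 = 129

CXXIX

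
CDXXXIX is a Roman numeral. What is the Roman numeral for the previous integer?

CDXXXIX = 439, so the previous integer is 439 - 1 = 438

CDXXXVIII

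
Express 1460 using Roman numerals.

Convert 1460 to Roman numerals:
  1460 contains 1×1000 (M)
  460 contains 1×400 (CD)
  60 contains 1×50 (L)
  10 contains 1×10 (X)

MCDLX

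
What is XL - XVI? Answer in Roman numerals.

XL = 40
XVI = 16
40 - 16 = 24

XXIV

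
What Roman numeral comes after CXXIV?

CXXIV = 124; next is 125

CXXV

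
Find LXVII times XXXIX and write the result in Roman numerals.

LXVII = 67
XXXIX = 39
67 × 39 = 2613

MMDCXIII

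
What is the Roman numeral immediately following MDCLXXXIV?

MDCLXXXIV = 1684, so the next integer is 1684 + 1 = 1685

MDCLXXXV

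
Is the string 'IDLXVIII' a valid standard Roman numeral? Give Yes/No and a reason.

'IDLXVIII': Invalid subtractive combination: ID

No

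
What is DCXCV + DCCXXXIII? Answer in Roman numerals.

DCXCV = 695
DCCXXXIII = 733
695 + 733 = 1428

MCDXXVIII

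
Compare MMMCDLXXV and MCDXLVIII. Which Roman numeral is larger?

MMMCDLXXV = 3475
MCDXLVIII = 1448
3475 is larger

MMMCDLXXV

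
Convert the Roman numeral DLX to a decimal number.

DLX: D=500, L=50, X=10
500 + 50 + 10 = 560

560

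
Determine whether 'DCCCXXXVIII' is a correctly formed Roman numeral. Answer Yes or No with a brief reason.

'DCCCXXXVIII': Check the rules: uses only the symbols I, V, X, L, C, D, M; no symbol is repeated more than three times in a row; V, L and D each appear at most once; no smaller symbol precedes a larger one (values never increase from left to right). Value: D (500) + C (100) + C (100) + C (100) + X (10) + X (10) + X (10) + V (5) + I (1) + I (1) + I (1) = 838. So it is a valid standard Roman numeral.

Yes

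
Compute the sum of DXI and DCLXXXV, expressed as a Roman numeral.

DXI = 511
DCLXXXV = 685
511 + 685 = 1196

MCXCVI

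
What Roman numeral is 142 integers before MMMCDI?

MMMCDI = 3401
3401 - 142 = 3259

MMMCCLIX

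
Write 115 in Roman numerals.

Convert 115 to Roman numerals:
  115 contains 1×100 (C)
  15 contains 1×10 (X)
  5 contains 1×5 (V)

CXV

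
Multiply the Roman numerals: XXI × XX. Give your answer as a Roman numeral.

XXI = 21
XX = 20
21 × 20 = 420

CDXX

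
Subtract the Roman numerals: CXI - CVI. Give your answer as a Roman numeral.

CXI = 111
CVI = 106
111 - 106 = 5

V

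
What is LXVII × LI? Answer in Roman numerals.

LXVII = 67
LI = 51
67 × 51 = 3417

MMMCDXVII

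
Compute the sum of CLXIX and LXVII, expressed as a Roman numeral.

CLXIX = 169
LXVII = 67
169 + 67 = 236

CCXXXVI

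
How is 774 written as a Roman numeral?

Convert 774 to Roman numerals:
  774 contains 1×500 (D)
  274 contains 2×100 (CC)
  74 contains 1×50 (L)
  24 contains 2×10 (XX)
  4 contains 1×4 (IV)

DCCLXXIV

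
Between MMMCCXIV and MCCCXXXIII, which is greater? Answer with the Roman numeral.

MMMCCXIV = 3214
MCCCXXXIII = 1333
3214 is larger

MMMCCXIV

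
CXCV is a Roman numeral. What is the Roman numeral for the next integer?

CXCV = 195, so the next integer is 195 + 1 = 196

CXCVI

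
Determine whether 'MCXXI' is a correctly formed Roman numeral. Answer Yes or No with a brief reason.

'MCXXI': Check the rules: uses only the symbols I, V, X, L, C, D, M; no symbol is repeated more than three times in a row; V, L and D each appear at most once; no smaller symbol precedes a larger one (values never increase from left to right). Value: M (1000) + C (100) + X (10) + X (10) + I (1) = 1121. So it is a valid standard Roman numeral.

Yes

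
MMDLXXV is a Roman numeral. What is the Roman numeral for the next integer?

MMDLXXV = 2575, so the next integer is 2575 + 1 = 2576

MMDLXXVI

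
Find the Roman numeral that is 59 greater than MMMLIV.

MMMLIV = 3054
3054 + 59 = 3113

MMMCXIII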